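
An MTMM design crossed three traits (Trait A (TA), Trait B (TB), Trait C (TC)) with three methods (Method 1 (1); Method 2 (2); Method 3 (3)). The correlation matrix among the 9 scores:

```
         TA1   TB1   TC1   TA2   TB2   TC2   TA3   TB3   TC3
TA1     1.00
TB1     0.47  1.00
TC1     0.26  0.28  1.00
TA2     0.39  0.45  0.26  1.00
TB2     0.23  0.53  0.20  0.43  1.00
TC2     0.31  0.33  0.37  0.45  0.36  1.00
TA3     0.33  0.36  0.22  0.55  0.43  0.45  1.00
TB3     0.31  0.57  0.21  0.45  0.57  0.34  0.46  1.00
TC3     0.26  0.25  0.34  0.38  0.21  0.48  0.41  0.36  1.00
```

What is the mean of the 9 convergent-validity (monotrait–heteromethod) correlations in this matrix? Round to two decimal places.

0.46

Convergent values: 0.39, 0.33, 0.55, 0.53, 0.57, 0.57, 0.37, 0.34, 0.48; mean = 4.13/9 = 0.46.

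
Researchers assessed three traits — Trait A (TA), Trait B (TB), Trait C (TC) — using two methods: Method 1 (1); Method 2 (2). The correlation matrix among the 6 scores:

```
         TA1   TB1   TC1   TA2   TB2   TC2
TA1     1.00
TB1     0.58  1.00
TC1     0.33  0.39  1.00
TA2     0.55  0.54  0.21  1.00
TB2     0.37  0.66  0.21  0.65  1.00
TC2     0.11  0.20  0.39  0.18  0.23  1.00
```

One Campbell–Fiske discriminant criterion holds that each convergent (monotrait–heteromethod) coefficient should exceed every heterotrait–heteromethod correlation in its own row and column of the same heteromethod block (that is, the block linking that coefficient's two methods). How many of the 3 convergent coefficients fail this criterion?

Convergent coefficients and their comparison sets:
TA (methods 1·2): 0.55 vs {0.37, 0.54, 0.11, 0.21} → pass.
TB (methods 1·2): 0.66 vs {0.54, 0.37, 0.20, 0.21} → pass.
TC (methods 1·2): 0.39 vs {0.21, 0.11, 0.21, 0.20} → pass.
0 of 3 fail.

0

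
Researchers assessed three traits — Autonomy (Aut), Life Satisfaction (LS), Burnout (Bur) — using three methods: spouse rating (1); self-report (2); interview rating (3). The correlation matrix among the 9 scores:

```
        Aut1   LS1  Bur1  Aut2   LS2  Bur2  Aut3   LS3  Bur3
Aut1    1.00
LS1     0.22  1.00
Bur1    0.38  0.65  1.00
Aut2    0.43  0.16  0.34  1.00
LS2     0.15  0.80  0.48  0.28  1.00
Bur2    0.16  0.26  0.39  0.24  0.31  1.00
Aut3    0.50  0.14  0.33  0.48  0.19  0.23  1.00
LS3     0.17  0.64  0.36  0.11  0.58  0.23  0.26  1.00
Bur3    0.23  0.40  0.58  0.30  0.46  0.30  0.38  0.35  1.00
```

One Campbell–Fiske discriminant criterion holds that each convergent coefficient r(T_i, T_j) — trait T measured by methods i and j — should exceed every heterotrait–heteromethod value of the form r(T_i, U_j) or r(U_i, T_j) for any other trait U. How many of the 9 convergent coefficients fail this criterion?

2

Each convergent coefficient versus the relevant comparison correlations:
Aut (methods 1·2): 0.43 vs {0.15, 0.16, 0.16, 0.34} → pass.
Aut (methods 1·3): 0.50 vs {0.17, 0.14, 0.23, 0.33} → pass.
Aut (methods 2·3): 0.48 vs {0.11, 0.19, 0.30, 0.23} → pass.
LS (methods 1·2): 0.80 vs {0.16, 0.15, 0.26, 0.48} → pass.
LS (methods 1·3): 0.64 vs {0.14, 0.17, 0.40, 0.36} → pass.
LS (methods 2·3): 0.58 vs {0.19, 0.11, 0.46, 0.23} → pass.
Bur (methods 1·2): 0.39 vs {0.34, 0.16, 0.48, 0.26} → fail.
Bur (methods 1·3): 0.58 vs {0.33, 0.23, 0.36, 0.40} → pass.
Bur (methods 2·3): 0.30 vs {0.23, 0.30, 0.23, 0.46} → fail.
2 of 9 fail.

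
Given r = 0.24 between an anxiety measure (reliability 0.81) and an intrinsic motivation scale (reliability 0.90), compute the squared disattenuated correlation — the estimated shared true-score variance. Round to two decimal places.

0.08

Disattenuated r = 0.24 / √(0.81 × 0.90) = 0.24 / 0.8538 = 0.2811.
Shared true-score variance = 0.2811² = 0.0790 ≈ 0.08.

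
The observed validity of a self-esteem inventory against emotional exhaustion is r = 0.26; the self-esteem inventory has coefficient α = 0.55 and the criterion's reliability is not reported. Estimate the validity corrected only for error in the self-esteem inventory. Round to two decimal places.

Single correction: r_c = r_obs / √r_xx = 0.26 / √0.55 = 0.26 / 0.7416 ≈ 0.35.

0.35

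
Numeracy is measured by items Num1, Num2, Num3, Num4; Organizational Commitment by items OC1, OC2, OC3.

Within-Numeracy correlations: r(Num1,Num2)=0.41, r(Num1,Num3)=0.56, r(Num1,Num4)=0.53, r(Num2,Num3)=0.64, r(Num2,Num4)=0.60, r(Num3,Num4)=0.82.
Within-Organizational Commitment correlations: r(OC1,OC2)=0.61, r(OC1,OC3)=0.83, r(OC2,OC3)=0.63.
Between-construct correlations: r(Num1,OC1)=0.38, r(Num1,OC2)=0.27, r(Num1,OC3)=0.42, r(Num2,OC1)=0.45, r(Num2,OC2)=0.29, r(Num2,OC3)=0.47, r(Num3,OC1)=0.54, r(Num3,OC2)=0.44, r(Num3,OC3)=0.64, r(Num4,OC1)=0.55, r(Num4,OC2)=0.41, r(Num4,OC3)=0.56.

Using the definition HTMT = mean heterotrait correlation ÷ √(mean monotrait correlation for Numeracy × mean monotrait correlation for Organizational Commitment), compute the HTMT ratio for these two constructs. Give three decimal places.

0.706

Between-construct mean = 5.42/12 = 0.4517.
Mean within-Num = 3.56/6 = 0.5933; mean within-OC = 2.07/3 = 0.6900.
Geometric mean = √(0.5933 × 0.6900) = 0.6398.
HTMT = 0.4517 / 0.6398 = 0.706.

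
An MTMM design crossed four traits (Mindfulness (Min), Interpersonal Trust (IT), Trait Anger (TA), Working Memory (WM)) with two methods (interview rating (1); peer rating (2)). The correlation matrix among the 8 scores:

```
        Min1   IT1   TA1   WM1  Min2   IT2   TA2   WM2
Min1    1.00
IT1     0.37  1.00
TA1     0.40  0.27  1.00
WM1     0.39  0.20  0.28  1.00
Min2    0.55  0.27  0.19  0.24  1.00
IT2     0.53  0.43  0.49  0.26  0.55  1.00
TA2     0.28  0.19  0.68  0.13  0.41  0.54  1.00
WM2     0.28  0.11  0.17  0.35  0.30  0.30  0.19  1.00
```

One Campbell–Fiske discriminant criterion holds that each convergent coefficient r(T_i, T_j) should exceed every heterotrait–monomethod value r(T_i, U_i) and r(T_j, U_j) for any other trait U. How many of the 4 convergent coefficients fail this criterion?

3

Each convergent coefficient versus the relevant comparison correlations:
Min (methods 1·2): 0.55 vs {0.37, 0.55, 0.40, 0.41, 0.39, 0.30} → fail.
IT (methods 1·2): 0.43 vs {0.37, 0.55, 0.27, 0.54, 0.20, 0.30} → fail.
TA (methods 1·2): 0.68 vs {0.40, 0.41, 0.27, 0.54, 0.28, 0.19} → pass.
WM (methods 1·2): 0.35 vs {0.39, 0.30, 0.20, 0.30, 0.28, 0.19} → fail.
3 of 4 fail.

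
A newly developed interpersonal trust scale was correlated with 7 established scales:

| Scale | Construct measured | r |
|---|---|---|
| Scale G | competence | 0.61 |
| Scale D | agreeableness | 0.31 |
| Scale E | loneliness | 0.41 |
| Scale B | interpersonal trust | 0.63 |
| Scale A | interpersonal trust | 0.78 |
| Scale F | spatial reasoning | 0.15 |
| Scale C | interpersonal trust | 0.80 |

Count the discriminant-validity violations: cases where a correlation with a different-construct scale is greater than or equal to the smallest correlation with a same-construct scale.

0

Convergent (same construct = interpersonal trust): Scale B, Scale A, Scale C.
Smallest convergent = 0.63. Discriminant values: 0.61, 0.31, 0.41, 0.15; count ≥ 0.63 → 0.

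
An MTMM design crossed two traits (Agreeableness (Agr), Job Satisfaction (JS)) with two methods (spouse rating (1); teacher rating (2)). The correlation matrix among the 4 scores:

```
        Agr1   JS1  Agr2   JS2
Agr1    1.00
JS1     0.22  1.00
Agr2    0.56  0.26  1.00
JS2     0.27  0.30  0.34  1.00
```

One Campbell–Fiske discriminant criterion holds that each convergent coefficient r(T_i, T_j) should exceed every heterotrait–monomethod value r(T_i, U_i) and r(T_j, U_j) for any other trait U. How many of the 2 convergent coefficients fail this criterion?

Each convergent coefficient versus the relevant comparison correlations:
Agr (methods 1·2): 0.56 vs {0.22, 0.34} → pass.
JS (methods 1·2): 0.30 vs {0.22, 0.34} → fail.
1 of 2 fail.

1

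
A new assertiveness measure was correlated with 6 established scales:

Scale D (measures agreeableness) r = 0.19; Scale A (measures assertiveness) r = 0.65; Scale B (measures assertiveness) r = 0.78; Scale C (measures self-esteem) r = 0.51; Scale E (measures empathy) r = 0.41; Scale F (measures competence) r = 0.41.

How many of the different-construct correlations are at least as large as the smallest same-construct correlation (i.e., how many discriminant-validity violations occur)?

0

Convergent (same construct = assertiveness): Scale A, Scale B.
Smallest convergent = 0.65. Discriminant values: 0.19, 0.51, 0.41, 0.41; count ≥ 0.65 → 0.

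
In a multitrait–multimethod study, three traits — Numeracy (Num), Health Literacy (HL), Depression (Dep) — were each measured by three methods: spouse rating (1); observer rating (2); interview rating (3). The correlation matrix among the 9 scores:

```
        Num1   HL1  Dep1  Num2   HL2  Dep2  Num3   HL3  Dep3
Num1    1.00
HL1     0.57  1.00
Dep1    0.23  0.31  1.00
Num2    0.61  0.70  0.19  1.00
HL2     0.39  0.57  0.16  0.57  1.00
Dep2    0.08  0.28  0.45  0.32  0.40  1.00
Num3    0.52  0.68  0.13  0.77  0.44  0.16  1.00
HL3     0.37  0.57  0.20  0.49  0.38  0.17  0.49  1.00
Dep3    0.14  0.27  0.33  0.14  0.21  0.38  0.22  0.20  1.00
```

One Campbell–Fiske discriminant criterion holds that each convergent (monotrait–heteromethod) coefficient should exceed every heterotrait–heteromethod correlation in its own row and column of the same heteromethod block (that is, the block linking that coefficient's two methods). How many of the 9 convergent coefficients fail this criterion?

5

Checking each validity diagonal entry against its comparison values:
Num (methods 1·2): 0.61 vs {0.39, 0.70, 0.08, 0.19} → fail.
Num (methods 1·3): 0.52 vs {0.37, 0.68, 0.14, 0.13} → fail.
Num (methods 2·3): 0.77 vs {0.49, 0.44, 0.14, 0.16} → pass.
HL (methods 1·2): 0.57 vs {0.70, 0.39, 0.28, 0.16} → fail.
HL (methods 1·3): 0.57 vs {0.68, 0.37, 0.27, 0.20} → fail.
HL (methods 2·3): 0.38 vs {0.44, 0.49, 0.21, 0.17} → fail.
Dep (methods 1·2): 0.45 vs {0.19, 0.08, 0.16, 0.28} → pass.
Dep (methods 1·3): 0.33 vs {0.13, 0.14, 0.20, 0.27} → pass.
Dep (methods 2·3): 0.38 vs {0.16, 0.14, 0.17, 0.21} → pass.
5 of 9 fail.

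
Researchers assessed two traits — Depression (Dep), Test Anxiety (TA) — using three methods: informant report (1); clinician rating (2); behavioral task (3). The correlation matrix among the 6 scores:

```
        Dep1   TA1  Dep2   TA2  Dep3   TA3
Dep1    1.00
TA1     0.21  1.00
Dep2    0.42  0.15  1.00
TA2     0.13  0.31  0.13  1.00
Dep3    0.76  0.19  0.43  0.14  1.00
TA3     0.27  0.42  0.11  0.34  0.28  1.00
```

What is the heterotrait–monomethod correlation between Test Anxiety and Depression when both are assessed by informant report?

0.21

Different traits, same method: r(TA1, Dep1) = 0.21.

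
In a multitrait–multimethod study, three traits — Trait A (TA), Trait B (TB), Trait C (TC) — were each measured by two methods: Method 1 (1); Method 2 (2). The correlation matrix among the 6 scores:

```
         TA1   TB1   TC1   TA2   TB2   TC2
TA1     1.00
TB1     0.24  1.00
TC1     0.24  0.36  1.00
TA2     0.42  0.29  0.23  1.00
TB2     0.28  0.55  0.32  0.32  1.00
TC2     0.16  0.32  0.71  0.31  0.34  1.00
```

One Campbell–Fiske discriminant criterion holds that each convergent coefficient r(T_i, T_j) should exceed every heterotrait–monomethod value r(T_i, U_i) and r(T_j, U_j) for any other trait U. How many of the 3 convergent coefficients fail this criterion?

Convergent coefficients and their comparison sets:
TA (methods 1·2): 0.42 vs {0.24, 0.32, 0.24, 0.31} → pass.
TB (methods 1·2): 0.55 vs {0.24, 0.32, 0.36, 0.34} → pass.
TC (methods 1·2): 0.71 vs {0.24, 0.31, 0.36, 0.34} → pass.
0 of 3 fail.

0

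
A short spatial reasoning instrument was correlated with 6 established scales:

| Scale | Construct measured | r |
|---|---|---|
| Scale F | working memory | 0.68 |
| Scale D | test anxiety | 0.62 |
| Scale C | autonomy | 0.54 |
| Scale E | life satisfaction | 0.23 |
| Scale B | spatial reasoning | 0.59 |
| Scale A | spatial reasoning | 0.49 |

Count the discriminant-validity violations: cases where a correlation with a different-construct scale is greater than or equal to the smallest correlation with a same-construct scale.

Convergent (same construct = spatial reasoning): Scale B, Scale A.
Smallest convergent = 0.49. Discriminant values: 0.68, 0.62, 0.54, 0.23; count ≥ 0.49 → 3.

3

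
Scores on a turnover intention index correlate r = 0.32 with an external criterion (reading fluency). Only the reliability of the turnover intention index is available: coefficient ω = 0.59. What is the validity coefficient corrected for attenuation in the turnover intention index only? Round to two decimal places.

0.42

Single correction: r_c = r_obs / √r_xx = 0.32 / √0.59 = 0.32 / 0.7681 ≈ 0.42.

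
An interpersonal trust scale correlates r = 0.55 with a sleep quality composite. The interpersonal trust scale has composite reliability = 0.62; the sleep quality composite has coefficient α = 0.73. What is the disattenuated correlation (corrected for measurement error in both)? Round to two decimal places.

0.82

r_true = r_obs / √(r_xx · r_yy) = 0.55 / √(0.62 × 0.73) = 0.55 / √0.4526 = 0.55 / 0.6728 ≈ 0.82.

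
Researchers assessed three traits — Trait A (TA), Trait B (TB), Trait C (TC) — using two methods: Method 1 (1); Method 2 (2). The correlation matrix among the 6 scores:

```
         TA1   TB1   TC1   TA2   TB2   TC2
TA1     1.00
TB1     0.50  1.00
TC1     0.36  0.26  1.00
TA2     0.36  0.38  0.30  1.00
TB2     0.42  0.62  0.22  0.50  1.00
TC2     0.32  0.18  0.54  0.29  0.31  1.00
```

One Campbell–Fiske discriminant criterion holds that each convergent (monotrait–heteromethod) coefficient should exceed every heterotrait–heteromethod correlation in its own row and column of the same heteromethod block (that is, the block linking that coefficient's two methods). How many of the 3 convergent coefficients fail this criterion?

1

Convergent coefficients and their comparison sets:
TA (methods 1·2): 0.36 vs {0.42, 0.38, 0.32, 0.30} → fail.
TB (methods 1·2): 0.62 vs {0.38, 0.42, 0.18, 0.22} → pass.
TC (methods 1·2): 0.54 vs {0.30, 0.32, 0.22, 0.18} → pass.
1 of 3 fail.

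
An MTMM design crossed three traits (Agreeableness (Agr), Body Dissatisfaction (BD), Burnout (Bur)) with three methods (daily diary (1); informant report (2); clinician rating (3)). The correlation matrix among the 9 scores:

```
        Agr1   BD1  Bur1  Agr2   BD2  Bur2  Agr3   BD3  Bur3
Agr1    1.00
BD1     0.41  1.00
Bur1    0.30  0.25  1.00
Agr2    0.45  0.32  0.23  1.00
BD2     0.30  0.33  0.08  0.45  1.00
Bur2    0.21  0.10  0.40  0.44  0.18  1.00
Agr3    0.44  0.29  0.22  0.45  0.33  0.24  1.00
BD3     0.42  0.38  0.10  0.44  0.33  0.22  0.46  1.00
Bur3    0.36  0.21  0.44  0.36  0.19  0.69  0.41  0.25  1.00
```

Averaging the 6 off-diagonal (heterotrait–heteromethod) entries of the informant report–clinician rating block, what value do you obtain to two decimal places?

HTHM values (method 2 × method 3): 0.44, 0.36, 0.33, 0.19, 0.24, 0.22; mean = 1.78/6 = 0.30.

0.30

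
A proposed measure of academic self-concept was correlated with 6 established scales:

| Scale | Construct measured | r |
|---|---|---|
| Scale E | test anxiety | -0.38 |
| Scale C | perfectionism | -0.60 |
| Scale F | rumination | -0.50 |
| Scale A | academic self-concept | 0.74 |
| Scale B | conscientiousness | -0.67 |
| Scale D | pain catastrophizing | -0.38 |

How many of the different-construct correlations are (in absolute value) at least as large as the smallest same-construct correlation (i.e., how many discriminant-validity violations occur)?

Convergent (same construct = academic self-concept): Scale A.
Smallest convergent = 0.74. Discriminant |r|: 0.38, 0.60, 0.50, 0.67, 0.38; count ≥ 0.74 → 0.

0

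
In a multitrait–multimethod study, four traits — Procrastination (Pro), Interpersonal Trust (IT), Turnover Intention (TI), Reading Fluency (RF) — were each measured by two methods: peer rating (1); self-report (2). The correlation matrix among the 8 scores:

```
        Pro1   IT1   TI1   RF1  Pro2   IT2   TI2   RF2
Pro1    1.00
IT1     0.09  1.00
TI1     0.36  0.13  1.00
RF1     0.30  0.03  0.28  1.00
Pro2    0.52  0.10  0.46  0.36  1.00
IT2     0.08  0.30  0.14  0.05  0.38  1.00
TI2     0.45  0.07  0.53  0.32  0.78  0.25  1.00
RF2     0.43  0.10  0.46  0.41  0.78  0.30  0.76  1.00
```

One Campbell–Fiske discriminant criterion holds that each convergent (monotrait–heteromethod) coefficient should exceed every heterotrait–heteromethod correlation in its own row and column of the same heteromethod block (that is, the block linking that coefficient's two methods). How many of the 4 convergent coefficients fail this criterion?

1

Each convergent coefficient versus the relevant comparison correlations:
Pro (methods 1·2): 0.52 vs {0.08, 0.10, 0.45, 0.46, 0.43, 0.36} → pass.
IT (methods 1·2): 0.30 vs {0.10, 0.08, 0.07, 0.14, 0.10, 0.05} → pass.
TI (methods 1·2): 0.53 vs {0.46, 0.45, 0.14, 0.07, 0.46, 0.32} → pass.
RF (methods 1·2): 0.41 vs {0.36, 0.43, 0.05, 0.10, 0.32, 0.46} → fail.
1 of 4 fail.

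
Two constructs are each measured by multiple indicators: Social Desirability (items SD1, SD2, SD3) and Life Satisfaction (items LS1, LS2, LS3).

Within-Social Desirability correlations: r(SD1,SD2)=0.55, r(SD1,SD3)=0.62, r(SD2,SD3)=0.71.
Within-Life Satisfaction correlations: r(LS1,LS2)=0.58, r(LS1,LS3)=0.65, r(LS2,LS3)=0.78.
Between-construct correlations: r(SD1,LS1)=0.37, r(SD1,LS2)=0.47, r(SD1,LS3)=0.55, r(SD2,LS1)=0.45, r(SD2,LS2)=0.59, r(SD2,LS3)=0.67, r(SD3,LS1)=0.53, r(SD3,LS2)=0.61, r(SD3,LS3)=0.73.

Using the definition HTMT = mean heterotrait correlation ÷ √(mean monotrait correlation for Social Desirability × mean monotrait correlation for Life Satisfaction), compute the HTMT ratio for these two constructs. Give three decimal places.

Between-construct mean = 4.97/9 = 0.5522.
Mean within-SD = 1.88/3 = 0.6267; mean within-LS = 2.01/3 = 0.6700.
Geometric mean = √(0.6267 × 0.6700) = 0.6480.
HTMT = 0.5522 / 0.6480 = 0.852.

0.852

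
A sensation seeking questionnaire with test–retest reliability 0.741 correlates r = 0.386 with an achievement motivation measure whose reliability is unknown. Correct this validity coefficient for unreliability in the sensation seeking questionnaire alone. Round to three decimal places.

0.448

Single correction: r_c = r_obs / √r_xx = 0.386 / √0.741 = 0.386 / 0.8608 ≈ 0.448.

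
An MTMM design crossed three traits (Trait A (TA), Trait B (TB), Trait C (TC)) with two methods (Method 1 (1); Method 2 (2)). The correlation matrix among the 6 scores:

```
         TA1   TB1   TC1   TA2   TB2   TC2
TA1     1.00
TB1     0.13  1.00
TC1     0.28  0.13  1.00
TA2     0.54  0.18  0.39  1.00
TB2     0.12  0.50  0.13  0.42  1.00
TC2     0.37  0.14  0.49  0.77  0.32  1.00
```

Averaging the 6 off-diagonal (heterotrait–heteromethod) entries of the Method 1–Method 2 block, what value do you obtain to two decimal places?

0.22

HTHM values (method 1 × method 2): 0.12, 0.37, 0.18, 0.14, 0.39, 0.13; mean = 1.33/6 = 0.22.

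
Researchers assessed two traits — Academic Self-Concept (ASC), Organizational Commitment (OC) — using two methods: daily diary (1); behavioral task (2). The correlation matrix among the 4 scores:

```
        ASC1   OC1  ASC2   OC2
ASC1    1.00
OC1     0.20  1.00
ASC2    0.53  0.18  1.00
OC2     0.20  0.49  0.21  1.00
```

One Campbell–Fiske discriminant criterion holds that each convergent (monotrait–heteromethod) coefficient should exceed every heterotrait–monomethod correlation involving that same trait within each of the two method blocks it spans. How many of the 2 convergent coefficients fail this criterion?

0

Convergent coefficients and their comparison sets:
ASC (methods 1·2): 0.53 vs {0.20, 0.21} → pass.
OC (methods 1·2): 0.49 vs {0.20, 0.21} → pass.
0 of 2 fail.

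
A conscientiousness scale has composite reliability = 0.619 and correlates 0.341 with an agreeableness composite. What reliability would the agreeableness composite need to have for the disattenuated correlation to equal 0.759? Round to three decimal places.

r_true = r_obs / √(r_xx · r_yy) ⇒ 0.759 = 0.341 / √(0.619 · r_yy).
√(0.619 · r_yy) = 0.341 / 0.759 = 0.4493; 0.619 · r_yy = 0.2019; r_yy = 0.2019 / 0.619 ≈ 0.326.

0.326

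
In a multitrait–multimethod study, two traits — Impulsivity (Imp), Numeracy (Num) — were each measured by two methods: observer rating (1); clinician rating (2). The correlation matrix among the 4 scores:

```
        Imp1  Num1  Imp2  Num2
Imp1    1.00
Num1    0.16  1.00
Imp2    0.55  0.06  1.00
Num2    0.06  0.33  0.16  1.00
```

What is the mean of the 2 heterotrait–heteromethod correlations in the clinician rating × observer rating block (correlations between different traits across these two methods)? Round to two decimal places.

0.06

HTHM values (method 2 × method 1): 0.06, 0.06; mean = 0.12/2 = 0.06.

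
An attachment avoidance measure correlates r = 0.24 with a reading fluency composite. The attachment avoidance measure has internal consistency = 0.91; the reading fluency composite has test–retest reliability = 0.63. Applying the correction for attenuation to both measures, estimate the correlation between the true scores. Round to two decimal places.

0.32

r_true = r_obs / √(r_xx · r_yy) = 0.24 / √(0.91 × 0.63) = 0.24 / √0.5733 = 0.24 / 0.7572 ≈ 0.32.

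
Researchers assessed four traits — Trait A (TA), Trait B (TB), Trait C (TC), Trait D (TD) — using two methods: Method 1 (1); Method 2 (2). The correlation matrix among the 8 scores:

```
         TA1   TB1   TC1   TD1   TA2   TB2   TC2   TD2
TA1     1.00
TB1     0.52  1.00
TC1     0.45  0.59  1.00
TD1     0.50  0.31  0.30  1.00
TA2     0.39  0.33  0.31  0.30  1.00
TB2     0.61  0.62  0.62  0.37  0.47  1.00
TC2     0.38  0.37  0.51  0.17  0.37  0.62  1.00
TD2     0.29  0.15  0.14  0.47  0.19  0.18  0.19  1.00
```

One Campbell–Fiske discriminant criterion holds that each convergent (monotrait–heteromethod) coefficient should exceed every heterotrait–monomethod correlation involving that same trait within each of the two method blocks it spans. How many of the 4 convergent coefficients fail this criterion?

Each convergent coefficient versus the relevant comparison correlations:
TA (methods 1·2): 0.39 vs {0.52, 0.47, 0.45, 0.37, 0.50, 0.19} → fail.
TB (methods 1·2): 0.62 vs {0.52, 0.47, 0.59, 0.62, 0.31, 0.18} → fail.
TC (methods 1·2): 0.51 vs {0.45, 0.37, 0.59, 0.62, 0.30, 0.19} → fail.
TD (methods 1·2): 0.47 vs {0.50, 0.19, 0.31, 0.18, 0.30, 0.19} → fail.
4 of 4 fail.

4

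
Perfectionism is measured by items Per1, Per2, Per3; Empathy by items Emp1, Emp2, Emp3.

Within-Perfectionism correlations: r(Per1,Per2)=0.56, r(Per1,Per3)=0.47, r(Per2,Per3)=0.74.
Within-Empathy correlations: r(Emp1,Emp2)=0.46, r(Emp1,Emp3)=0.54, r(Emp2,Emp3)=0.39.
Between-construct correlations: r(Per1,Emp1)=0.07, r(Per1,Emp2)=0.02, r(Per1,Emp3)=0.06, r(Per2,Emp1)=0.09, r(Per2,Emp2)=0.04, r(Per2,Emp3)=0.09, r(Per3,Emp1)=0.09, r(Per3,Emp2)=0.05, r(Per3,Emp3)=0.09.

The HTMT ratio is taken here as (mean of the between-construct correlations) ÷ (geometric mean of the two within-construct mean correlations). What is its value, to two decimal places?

0.13

Mean between = 0.60/9 = 0.0667.
Mean within-Per = 1.77/3 = 0.5900; mean within-Emp = 1.39/3 = 0.4633.
Geometric mean = √(0.5900 × 0.4633) = 0.5228.
HTMT = 0.0667 / 0.5228 = 0.13.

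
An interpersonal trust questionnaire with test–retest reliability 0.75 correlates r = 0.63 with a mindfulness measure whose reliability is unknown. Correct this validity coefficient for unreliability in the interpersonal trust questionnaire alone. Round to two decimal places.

0.73

Single correction: r_c = r_obs / √r_xx = 0.63 / √0.75 = 0.63 / 0.8660 ≈ 0.73.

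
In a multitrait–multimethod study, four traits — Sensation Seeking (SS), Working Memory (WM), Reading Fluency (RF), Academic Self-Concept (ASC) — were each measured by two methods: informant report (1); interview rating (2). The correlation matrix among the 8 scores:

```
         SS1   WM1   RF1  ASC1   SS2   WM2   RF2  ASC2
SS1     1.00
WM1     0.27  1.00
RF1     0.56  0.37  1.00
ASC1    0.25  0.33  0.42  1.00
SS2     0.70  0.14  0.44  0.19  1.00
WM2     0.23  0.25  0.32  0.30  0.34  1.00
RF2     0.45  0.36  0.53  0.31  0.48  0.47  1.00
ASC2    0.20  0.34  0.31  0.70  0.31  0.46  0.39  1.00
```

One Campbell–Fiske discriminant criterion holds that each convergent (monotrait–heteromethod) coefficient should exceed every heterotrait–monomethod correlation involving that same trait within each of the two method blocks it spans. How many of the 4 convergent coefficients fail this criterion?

Checking each validity diagonal entry against its comparison values:
SS (methods 1·2): 0.70 vs {0.27, 0.34, 0.56, 0.48, 0.25, 0.31} → pass.
WM (methods 1·2): 0.25 vs {0.27, 0.34, 0.37, 0.47, 0.33, 0.46} → fail.
RF (methods 1·2): 0.53 vs {0.56, 0.48, 0.37, 0.47, 0.42, 0.39} → fail.
ASC (methods 1·2): 0.70 vs {0.25, 0.31, 0.33, 0.46, 0.42, 0.39} → pass.
2 of 4 fail.

2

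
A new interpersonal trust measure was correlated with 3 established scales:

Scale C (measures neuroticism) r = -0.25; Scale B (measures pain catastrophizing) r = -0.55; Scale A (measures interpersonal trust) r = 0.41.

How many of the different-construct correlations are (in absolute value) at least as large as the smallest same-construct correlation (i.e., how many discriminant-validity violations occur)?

1

Convergent (same construct = interpersonal trust): Scale A.
Smallest convergent = 0.41. Discriminant |r|: 0.25, 0.55; count ≥ 0.41 → 1.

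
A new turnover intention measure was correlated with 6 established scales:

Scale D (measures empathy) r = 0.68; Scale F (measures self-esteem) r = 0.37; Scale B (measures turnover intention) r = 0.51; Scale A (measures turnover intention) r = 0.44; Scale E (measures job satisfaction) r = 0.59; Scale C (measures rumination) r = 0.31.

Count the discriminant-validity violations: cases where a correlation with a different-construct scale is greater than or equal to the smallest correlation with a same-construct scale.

2

Convergent (same construct = turnover intention): Scale B, Scale A.
Smallest convergent = 0.44. Discriminant values: 0.68, 0.37, 0.59, 0.31; count ≥ 0.44 → 2.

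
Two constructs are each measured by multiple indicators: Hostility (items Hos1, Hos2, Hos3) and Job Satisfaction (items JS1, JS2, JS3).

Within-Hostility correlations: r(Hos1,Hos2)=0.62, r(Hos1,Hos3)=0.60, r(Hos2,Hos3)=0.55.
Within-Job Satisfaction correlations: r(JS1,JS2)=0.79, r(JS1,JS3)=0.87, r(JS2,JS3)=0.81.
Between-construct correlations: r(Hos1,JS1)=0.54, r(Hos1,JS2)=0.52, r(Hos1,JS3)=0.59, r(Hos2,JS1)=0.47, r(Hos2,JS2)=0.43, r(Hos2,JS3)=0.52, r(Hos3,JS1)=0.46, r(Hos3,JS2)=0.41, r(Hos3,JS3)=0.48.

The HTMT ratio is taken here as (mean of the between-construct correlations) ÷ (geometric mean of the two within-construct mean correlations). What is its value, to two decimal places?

0.70

Between-construct mean = 4.42/9 = 0.4911.
Mean within-Hos = 1.77/3 = 0.5900; mean within-JS = 2.47/3 = 0.8233.
Geometric mean = √(0.5900 × 0.8233) = 0.6970.
HTMT = 0.4911 / 0.6970 = 0.70.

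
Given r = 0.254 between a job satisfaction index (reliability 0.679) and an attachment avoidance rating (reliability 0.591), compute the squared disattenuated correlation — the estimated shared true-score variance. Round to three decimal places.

Disattenuated r = 0.254 / √(0.679 × 0.591) = 0.254 / 0.6335 = 0.4009.
Shared true-score variance = 0.4009² = 0.1607 ≈ 0.161.

0.161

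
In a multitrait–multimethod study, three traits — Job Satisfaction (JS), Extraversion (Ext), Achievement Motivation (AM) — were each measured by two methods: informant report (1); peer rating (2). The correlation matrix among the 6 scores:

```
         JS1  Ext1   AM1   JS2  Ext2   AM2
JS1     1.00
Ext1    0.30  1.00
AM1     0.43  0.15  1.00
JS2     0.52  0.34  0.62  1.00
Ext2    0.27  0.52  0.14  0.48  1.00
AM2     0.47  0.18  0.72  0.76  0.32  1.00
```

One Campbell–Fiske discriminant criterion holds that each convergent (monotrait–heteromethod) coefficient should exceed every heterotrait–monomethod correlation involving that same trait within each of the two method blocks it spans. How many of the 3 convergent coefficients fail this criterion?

Checking each validity diagonal entry against its comparison values:
JS (methods 1·2): 0.52 vs {0.30, 0.48, 0.43, 0.76} → fail.
Ext (methods 1·2): 0.52 vs {0.30, 0.48, 0.15, 0.32} → pass.
AM (methods 1·2): 0.72 vs {0.43, 0.76, 0.15, 0.32} → fail.
2 of 3 fail.

2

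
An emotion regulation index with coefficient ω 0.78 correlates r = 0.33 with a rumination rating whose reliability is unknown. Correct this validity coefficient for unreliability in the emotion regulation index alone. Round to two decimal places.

Single correction: r_c = r_obs / √r_xx = 0.33 / √0.78 = 0.33 / 0.8832 ≈ 0.37.

0.37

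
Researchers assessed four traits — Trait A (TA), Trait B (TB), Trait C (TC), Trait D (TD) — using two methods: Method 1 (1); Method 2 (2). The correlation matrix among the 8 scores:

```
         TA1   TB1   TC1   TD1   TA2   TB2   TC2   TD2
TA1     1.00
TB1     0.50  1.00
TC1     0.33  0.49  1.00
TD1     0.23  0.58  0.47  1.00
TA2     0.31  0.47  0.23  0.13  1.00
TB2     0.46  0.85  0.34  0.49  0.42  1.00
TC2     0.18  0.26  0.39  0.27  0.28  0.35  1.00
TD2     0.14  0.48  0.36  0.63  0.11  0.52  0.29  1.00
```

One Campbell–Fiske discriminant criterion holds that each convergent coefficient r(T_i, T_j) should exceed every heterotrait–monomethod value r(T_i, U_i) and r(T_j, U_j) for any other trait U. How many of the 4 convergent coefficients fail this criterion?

Each convergent coefficient versus the relevant comparison correlations:
TA (methods 1·2): 0.31 vs {0.50, 0.42, 0.33, 0.28, 0.23, 0.11} → fail.
TB (methods 1·2): 0.85 vs {0.50, 0.42, 0.49, 0.35, 0.58, 0.52} → pass.
TC (methods 1·2): 0.39 vs {0.33, 0.28, 0.49, 0.35, 0.47, 0.29} → fail.
TD (methods 1·2): 0.63 vs {0.23, 0.11, 0.58, 0.52, 0.47, 0.29} → pass.
2 of 4 fail.

2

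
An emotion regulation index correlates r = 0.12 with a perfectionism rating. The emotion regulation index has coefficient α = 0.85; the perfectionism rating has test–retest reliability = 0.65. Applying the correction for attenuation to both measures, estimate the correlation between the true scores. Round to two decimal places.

0.16

r_true = r_obs / √(r_xx · r_yy) = 0.12 / √(0.85 × 0.65) = 0.12 / √0.5525 = 0.12 / 0.7433 ≈ 0.16.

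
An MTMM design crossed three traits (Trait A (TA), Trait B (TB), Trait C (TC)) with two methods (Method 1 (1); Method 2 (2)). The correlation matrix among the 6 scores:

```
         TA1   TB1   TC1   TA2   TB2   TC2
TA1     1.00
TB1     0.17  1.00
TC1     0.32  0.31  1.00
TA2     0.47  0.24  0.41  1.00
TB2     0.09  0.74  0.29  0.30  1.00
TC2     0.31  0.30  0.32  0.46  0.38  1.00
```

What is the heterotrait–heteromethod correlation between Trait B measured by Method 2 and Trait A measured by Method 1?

Different traits and methods: r(TB2, TA1) = 0.09.

0.09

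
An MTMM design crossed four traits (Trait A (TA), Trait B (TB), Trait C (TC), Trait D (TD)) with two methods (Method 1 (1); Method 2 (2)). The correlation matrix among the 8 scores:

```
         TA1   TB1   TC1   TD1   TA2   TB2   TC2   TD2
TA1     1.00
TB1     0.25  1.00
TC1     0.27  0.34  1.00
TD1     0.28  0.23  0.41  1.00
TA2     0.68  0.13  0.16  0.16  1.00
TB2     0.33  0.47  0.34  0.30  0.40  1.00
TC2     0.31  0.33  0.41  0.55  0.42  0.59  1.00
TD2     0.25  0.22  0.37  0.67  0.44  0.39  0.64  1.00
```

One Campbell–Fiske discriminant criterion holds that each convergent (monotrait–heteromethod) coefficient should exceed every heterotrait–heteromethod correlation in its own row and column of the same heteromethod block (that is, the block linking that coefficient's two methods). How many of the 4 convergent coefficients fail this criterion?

1

Convergent coefficients and their comparison sets:
TA (methods 1·2): 0.68 vs {0.33, 0.13, 0.31, 0.16, 0.25, 0.16} → pass.
TB (methods 1·2): 0.47 vs {0.13, 0.33, 0.33, 0.34, 0.22, 0.30} → pass.
TC (methods 1·2): 0.41 vs {0.16, 0.31, 0.34, 0.33, 0.37, 0.55} → fail.
TD (methods 1·2): 0.67 vs {0.16, 0.25, 0.30, 0.22, 0.55, 0.37} → pass.
1 of 4 fail.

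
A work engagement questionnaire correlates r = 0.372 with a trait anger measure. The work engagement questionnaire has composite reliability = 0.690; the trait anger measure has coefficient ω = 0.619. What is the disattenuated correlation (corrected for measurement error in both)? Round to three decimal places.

r_true = r_obs / √(r_xx · r_yy) = 0.372 / √(0.690 × 0.619) = 0.372 / √0.427110 = 0.372 / 0.6535 ≈ 0.569.

0.569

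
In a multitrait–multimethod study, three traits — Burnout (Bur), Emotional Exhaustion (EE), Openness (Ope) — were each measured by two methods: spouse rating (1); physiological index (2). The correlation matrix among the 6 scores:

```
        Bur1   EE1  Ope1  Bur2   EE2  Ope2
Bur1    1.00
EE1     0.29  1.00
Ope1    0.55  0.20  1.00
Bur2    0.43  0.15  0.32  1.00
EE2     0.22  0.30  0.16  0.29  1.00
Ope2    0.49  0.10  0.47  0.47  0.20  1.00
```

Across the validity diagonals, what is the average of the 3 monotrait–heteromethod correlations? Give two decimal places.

0.40

Convergent values: 0.43, 0.30, 0.47; mean = 1.20/3 = 0.40.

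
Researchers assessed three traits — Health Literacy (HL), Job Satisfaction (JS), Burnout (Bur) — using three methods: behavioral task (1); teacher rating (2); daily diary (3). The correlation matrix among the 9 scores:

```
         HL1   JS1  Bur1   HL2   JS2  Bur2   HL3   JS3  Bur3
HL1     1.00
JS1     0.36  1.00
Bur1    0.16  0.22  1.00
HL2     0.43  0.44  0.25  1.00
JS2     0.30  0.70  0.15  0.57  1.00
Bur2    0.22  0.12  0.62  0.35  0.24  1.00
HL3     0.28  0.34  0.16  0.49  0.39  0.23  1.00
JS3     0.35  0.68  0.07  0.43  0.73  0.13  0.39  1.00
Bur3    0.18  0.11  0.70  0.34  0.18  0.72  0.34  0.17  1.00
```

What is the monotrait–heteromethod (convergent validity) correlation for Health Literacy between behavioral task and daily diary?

Same trait (HL), different methods: r(HL1, HL3) = 0.28.

0.28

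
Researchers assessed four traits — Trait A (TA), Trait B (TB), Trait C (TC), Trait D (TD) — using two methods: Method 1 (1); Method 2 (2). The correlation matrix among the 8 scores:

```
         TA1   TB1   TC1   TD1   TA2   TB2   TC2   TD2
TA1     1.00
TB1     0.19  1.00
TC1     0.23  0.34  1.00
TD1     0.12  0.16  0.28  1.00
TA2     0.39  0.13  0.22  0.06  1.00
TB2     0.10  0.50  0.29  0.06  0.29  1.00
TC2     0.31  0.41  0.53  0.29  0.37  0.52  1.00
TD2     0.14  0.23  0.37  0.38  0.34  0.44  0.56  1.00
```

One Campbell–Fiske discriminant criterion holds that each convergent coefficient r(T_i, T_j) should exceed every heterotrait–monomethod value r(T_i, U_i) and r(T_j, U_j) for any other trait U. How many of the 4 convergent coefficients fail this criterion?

3

Each convergent coefficient versus the relevant comparison correlations:
TA (methods 1·2): 0.39 vs {0.19, 0.29, 0.23, 0.37, 0.12, 0.34} → pass.
TB (methods 1·2): 0.50 vs {0.19, 0.29, 0.34, 0.52, 0.16, 0.44} → fail.
TC (methods 1·2): 0.53 vs {0.23, 0.37, 0.34, 0.52, 0.28, 0.56} → fail.
TD (methods 1·2): 0.38 vs {0.12, 0.34, 0.16, 0.44, 0.28, 0.56} → fail.
3 of 4 fail.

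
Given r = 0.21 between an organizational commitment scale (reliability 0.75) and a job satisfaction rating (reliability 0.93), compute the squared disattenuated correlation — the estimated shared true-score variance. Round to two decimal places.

0.06

Disattenuated r = 0.21 / √(0.75 × 0.93) = 0.21 / 0.8352 = 0.2514.
Shared true-score variance = 0.2514² = 0.0632 ≈ 0.06.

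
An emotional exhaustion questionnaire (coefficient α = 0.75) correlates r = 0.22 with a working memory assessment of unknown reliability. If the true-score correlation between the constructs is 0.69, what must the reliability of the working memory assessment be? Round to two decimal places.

r_true = r_obs / √(r_xx · r_yy) ⇒ 0.69 = 0.22 / √(0.75 · r_yy).
√(0.75 · r_yy) = 0.22 / 0.69 = 0.3188; 0.75 · r_yy = 0.1016; r_yy = 0.1016 / 0.75 ≈ 0.14.

0.14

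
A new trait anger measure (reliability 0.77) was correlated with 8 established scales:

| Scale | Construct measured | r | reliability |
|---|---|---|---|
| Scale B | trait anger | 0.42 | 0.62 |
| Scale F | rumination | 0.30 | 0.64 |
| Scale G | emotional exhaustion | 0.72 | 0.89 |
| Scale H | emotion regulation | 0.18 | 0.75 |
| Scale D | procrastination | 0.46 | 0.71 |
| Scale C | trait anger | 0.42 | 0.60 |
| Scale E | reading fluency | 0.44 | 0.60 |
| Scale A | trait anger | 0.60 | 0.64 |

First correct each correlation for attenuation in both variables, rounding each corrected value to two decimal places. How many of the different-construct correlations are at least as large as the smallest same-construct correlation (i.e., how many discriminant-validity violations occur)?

Disattenuated r (r / √(r_scale · r_new)):
  Scale B (conv): 0.42 / √(0.62·0.77) = 0.61
  Scale F (disc): 0.30 / √(0.64·0.77) = 0.43
  Scale G (disc): 0.72 / √(0.89·0.77) = 0.87
  Scale H (disc): 0.18 / √(0.75·0.77) = 0.24
  Scale D (disc): 0.46 / √(0.71·0.77) = 0.62
  Scale C (conv): 0.42 / √(0.60·0.77) = 0.62
  Scale E (disc): 0.44 / √(0.60·0.77) = 0.65
  Scale A (conv): 0.60 / √(0.64·0.77) = 0.85
Smallest convergent = 0.61. Discriminant values: 0.43, 0.87, 0.24, 0.62, 0.65; count ≥ 0.61 → 3.

3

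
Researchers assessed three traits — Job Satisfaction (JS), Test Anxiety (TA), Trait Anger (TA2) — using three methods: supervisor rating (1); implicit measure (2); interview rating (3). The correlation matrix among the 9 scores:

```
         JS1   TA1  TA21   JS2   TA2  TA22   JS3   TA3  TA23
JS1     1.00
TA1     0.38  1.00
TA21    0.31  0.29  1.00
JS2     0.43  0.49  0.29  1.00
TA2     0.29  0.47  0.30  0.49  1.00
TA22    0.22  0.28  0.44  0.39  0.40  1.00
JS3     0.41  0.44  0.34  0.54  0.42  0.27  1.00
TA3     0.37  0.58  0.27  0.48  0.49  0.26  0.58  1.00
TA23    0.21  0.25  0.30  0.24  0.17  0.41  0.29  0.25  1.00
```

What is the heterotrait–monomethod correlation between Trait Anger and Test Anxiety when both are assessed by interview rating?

Different traits, same method: r(TA23, TA3) = 0.25.

0.25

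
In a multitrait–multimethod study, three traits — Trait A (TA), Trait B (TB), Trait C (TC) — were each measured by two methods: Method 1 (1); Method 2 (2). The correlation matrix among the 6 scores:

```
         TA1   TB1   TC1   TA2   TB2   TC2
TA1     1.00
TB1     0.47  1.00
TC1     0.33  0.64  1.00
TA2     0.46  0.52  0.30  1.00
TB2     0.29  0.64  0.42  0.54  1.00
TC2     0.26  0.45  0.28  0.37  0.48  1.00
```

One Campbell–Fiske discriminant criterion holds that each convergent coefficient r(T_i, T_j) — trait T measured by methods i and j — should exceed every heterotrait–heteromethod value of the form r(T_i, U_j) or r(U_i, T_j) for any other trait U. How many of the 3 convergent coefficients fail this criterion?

2

Checking each validity diagonal entry against its comparison values:
TA (methods 1·2): 0.46 vs {0.29, 0.52, 0.26, 0.30} → fail.
TB (methods 1·2): 0.64 vs {0.52, 0.29, 0.45, 0.42} → pass.
TC (methods 1·2): 0.28 vs {0.30, 0.26, 0.42, 0.45} → fail.
2 of 3 fail.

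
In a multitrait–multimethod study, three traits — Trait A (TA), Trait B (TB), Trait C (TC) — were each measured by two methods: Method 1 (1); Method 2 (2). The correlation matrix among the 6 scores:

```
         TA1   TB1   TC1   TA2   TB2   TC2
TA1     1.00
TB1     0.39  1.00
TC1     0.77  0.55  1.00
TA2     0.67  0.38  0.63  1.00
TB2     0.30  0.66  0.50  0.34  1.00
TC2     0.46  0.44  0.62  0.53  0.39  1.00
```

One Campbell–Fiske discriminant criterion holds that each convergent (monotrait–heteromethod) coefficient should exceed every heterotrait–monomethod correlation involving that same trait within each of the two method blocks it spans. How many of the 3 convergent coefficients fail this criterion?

2

Convergent coefficients and their comparison sets:
TA (methods 1·2): 0.67 vs {0.39, 0.34, 0.77, 0.53} → fail.
TB (methods 1·2): 0.66 vs {0.39, 0.34, 0.55, 0.39} → pass.
TC (methods 1·2): 0.62 vs {0.77, 0.53, 0.55, 0.39} → fail.
2 of 3 fail.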